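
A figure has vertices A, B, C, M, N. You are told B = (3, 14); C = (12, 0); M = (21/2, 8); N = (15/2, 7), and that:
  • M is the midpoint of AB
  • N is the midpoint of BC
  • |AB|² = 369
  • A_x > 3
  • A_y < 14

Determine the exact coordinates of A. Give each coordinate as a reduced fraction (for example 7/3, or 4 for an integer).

1. A_x = 18  [A = 2·M−B = 2·(21/2, 8)−(3, 14)]
2. A_y = 2  [A = 2·M−B = 2·(21/2, 8)−(3, 14)]
   so A = (18, 2)

A = (18, 2)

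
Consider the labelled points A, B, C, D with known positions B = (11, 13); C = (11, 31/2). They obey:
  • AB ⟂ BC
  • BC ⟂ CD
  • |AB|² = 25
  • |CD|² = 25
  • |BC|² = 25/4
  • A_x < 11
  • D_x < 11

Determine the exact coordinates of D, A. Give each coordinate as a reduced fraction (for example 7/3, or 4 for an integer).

D = (6, 31/2)
A = (6, 13)

1. D_x = 6  [[BC ⟂ CD ⇒ 5/2y-155/4=0] ∩ [|D−(11, 31/2)|²=25]]
2. D_y = 31/2  [[BC ⟂ CD ⇒ 5/2y-155/4=0] ∩ [|D−(11, 31/2)|²=25]]
   so D = (6, 31/2)
3. A_x = 6  [[AB ⟂ BC ⇒ -5/2y+65/2=0] ∩ [|A−(11, 13)|²=25]]
4. A_y = 13  [[AB ⟂ BC ⇒ -5/2y+65/2=0] ∩ [|A−(11, 13)|²=25]]
   so A = (6, 13)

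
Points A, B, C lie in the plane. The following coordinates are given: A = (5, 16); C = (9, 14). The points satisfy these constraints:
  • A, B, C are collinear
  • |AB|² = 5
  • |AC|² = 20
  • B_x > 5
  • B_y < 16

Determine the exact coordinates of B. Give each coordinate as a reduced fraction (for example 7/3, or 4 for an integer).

1. B_x = 7  [[A, B, C are collinear ⇒ -2x-4y+74=0] ∩ [|B−(5, 16)|²=5]]
2. B_y = 15  [[A, B, C are collinear ⇒ -2x-4y+74=0] ∩ [|B−(5, 16)|²=5]]
   so B = (7, 15)

B = (7, 15)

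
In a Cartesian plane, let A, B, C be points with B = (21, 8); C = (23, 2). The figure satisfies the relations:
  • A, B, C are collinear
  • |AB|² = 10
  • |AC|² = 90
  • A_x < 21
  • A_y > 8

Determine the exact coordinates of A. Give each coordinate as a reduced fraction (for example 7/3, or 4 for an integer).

A = (20, 11)

1. A_x = 20  [[A, B, C are collinear ⇒ 6x+2y-142=0] ∩ [|A−(21, 8)|²=10]]
2. A_y = 11  [[A, B, C are collinear ⇒ 6x+2y-142=0] ∩ [|A−(21, 8)|²=10]]
   so A = (20, 11)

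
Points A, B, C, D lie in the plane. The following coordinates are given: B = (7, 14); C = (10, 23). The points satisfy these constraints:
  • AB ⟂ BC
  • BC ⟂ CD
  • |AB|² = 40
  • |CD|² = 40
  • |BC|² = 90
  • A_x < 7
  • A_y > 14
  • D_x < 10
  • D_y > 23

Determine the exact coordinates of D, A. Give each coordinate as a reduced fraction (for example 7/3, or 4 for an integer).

D = (4, 25)
A = (1, 16)

1. D_x = 4  [[BC ⟂ CD ⇒ 3x+9y-237=0] ∩ [|D−(10, 23)|²=40]]
2. D_y = 25  [[BC ⟂ CD ⇒ 3x+9y-237=0] ∩ [|D−(10, 23)|²=40]]
   so D = (4, 25)
3. A_x = 1  [[AB ⟂ BC ⇒ -3x-9y+147=0] ∩ [|A−(7, 14)|²=40]]
4. A_y = 16  [[AB ⟂ BC ⇒ -3x-9y+147=0] ∩ [|A−(7, 14)|²=40]]
   so A = (1, 16)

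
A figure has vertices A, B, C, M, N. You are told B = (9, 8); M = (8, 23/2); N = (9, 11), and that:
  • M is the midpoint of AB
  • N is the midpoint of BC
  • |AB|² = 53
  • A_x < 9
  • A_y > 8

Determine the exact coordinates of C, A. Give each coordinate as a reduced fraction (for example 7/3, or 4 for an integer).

1. A_x = 7  [A = 2·M−B = 2·(8, 23/2)−(9, 8)]
2. A_y = 15  [A = 2·M−B = 2·(8, 23/2)−(9, 8)]
   so A = (7, 15)
3. C_x = 9  [C = 2·N−B = 2·(9, 11)−(9, 8)]
4. C_y = 14  [C = 2·N−B = 2·(9, 11)−(9, 8)]
   so C = (9, 14)

C = (9, 14)
A = (7, 15)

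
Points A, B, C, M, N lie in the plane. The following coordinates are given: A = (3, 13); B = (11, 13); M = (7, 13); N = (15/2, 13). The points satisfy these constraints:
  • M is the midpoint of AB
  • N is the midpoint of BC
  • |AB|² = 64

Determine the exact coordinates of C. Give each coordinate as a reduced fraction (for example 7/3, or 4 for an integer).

C = (4, 13)

1. C_x = 4  [C = 2·N−B = 2·(15/2, 13)−(11, 13)]
2. C_y = 13  [C = 2·N−B = 2·(15/2, 13)−(11, 13)]
   so C = (4, 13)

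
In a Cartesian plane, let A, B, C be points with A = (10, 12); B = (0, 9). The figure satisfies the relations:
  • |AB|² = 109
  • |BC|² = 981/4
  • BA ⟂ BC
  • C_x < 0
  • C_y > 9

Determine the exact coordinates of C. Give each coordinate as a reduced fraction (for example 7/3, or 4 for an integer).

C = (-9/2, 24)

1. C_x = -9/2  [[BA ⟂ BC ⇒ 10x+3y-27=0] ∩ [|C−(0, 9)|²=981/4]]
2. C_y = 24  [[BA ⟂ BC ⇒ 10x+3y-27=0] ∩ [|C−(0, 9)|²=981/4]]
   so C = (-9/2, 24)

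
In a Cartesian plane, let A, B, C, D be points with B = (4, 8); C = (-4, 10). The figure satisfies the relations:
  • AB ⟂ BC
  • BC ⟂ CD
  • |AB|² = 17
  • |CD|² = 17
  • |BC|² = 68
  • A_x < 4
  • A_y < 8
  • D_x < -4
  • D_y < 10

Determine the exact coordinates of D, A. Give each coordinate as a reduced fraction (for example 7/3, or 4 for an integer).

D = (-5, 6)
A = (3, 4)

1. D_x = -5  [[BC ⟂ CD ⇒ -8x+2y-52=0] ∩ [|D−(-4, 10)|²=17]]
2. D_y = 6  [[BC ⟂ CD ⇒ -8x+2y-52=0] ∩ [|D−(-4, 10)|²=17]]
   so D = (-5, 6)
3. A_x = 3  [[AB ⟂ BC ⇒ 8x-2y-16=0] ∩ [|A−(4, 8)|²=17]]
4. A_y = 4  [[AB ⟂ BC ⇒ 8x-2y-16=0] ∩ [|A−(4, 8)|²=17]]
   so A = (3, 4)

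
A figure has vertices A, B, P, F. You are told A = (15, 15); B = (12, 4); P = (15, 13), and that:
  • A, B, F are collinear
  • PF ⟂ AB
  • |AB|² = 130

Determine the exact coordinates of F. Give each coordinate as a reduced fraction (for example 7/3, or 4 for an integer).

1. F_x = 942/65  [[A, B, F are collinear ⇒ 11x-3y-120=0] ∩ [PF ⟂ AB ⇒ -3x-11y+188=0]]
2. F_y = 854/65  [[A, B, F are collinear ⇒ 11x-3y-120=0] ∩ [PF ⟂ AB ⇒ -3x-11y+188=0]]
   so F = (942/65, 854/65)

F = (942/65, 854/65)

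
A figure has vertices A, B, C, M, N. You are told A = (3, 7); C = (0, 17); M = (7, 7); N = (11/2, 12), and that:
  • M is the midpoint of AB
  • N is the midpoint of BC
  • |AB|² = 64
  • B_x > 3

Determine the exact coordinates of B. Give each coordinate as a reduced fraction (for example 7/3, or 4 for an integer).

B = (11, 7)

1. B_x = 11  [B = 2·M−A = 2·(7, 7)−(3, 7)]
2. B_y = 7  [B = 2·M−A = 2·(7, 7)−(3, 7)]
   so B = (11, 7)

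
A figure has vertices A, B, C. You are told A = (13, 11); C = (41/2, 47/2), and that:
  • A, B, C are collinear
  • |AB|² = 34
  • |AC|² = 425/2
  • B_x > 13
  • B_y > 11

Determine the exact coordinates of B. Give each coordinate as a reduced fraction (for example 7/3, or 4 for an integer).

1. B_x = 16  [[A, B, C are collinear ⇒ 25/2x-15/2y-80=0] ∩ [|B−(13, 11)|²=34]]
2. B_y = 16  [[A, B, C are collinear ⇒ 25/2x-15/2y-80=0] ∩ [|B−(13, 11)|²=34]]
   so B = (16, 16)

B = (16, 16)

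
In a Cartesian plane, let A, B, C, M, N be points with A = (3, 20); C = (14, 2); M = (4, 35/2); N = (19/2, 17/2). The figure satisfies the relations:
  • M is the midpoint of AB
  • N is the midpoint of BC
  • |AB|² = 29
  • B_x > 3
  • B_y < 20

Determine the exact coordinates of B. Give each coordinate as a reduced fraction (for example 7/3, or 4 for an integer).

B = (5, 15)

1. B_x = 5  [B = 2·M−A = 2·(4, 35/2)−(3, 20)]
2. B_y = 15  [B = 2·M−A = 2·(4, 35/2)−(3, 20)]
   so B = (5, 15)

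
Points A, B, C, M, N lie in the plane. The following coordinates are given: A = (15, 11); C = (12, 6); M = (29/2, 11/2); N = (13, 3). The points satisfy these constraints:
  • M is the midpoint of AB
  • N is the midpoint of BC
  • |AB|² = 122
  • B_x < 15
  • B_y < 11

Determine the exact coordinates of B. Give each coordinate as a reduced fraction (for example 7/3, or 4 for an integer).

1. B_x = 14  [B = 2·M−A = 2·(29/2, 11/2)−(15, 11)]
2. B_y = 0  [B = 2·M−A = 2·(29/2, 11/2)−(15, 11)]
   so B = (14, 0)

B = (14, 0)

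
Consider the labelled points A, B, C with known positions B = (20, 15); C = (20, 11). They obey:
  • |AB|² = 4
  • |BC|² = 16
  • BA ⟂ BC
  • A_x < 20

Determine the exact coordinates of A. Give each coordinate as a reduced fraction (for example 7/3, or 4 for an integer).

A = (18, 15)

1. A_x = 18  [[BA ⟂ BC ⇒ -4y+60=0] ∩ [|A−(20, 15)|²=4]]
2. A_y = 15  [[BA ⟂ BC ⇒ -4y+60=0] ∩ [|A−(20, 15)|²=4]]
   so A = (18, 15)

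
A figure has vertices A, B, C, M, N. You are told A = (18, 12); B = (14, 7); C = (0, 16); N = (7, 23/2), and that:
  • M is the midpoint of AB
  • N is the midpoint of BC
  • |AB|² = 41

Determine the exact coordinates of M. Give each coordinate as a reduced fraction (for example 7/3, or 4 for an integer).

1. M_x = 16  [2·M = A+B = (18, 12)+(14, 7)]
2. M_y = 19/2  [2·M = A+B = (18, 12)+(14, 7)]
   so M = (16, 19/2)

M = (16, 19/2)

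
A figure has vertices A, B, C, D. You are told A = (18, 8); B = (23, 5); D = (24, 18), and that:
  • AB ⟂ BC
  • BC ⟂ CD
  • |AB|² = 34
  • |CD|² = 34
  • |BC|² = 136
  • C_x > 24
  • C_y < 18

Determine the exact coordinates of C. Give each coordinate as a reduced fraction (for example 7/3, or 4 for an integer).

1. C_x = 29  [[AB ⟂ BC ⇒ 5x-3y-100=0] ∩ [|C−(24, 18)|²=34]]
2. C_y = 15  [[AB ⟂ BC ⇒ 5x-3y-100=0] ∩ [|C−(24, 18)|²=34]]
   so C = (29, 15)

C = (29, 15)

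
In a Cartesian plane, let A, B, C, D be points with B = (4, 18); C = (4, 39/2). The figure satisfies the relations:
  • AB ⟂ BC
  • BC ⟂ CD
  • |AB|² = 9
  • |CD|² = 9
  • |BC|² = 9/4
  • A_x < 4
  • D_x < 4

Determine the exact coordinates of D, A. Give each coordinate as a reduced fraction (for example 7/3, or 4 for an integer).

D = (1, 39/2)
A = (1, 18)

1. D_x = 1  [[BC ⟂ CD ⇒ 3/2y-117/4=0] ∩ [|D−(4, 39/2)|²=9]]
2. D_y = 39/2  [[BC ⟂ CD ⇒ 3/2y-117/4=0] ∩ [|D−(4, 39/2)|²=9]]
   so D = (1, 39/2)
3. A_x = 1  [[AB ⟂ BC ⇒ -3/2y+27=0] ∩ [|A−(4, 18)|²=9]]
4. A_y = 18  [[AB ⟂ BC ⇒ -3/2y+27=0] ∩ [|A−(4, 18)|²=9]]
   so A = (1, 18)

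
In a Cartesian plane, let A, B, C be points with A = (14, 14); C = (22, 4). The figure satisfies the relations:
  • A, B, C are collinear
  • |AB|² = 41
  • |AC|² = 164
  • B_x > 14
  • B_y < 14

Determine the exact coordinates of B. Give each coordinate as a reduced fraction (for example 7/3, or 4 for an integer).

1. B_x = 18  [[A, B, C are collinear ⇒ -10x-8y+252=0] ∩ [|B−(14, 14)|²=41]]
2. B_y = 9  [[A, B, C are collinear ⇒ -10x-8y+252=0] ∩ [|B−(14, 14)|²=41]]
   so B = (18, 9)

B = (18, 9)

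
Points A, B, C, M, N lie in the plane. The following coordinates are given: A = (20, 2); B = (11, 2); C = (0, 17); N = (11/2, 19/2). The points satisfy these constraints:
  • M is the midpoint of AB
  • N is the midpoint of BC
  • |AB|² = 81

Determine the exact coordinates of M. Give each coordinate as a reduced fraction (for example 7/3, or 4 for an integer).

M = (31/2, 2)

1. M_x = 31/2  [2·M = A+B = (20, 2)+(11, 2)]
2. M_y = 2  [2·M = A+B = (20, 2)+(11, 2)]
   so M = (31/2, 2)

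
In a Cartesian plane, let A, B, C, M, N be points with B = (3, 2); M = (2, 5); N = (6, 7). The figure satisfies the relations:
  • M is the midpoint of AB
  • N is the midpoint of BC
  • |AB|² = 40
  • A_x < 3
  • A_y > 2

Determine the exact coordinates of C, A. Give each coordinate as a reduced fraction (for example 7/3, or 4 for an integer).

1. A_x = 1  [A = 2·M−B = 2·(2, 5)−(3, 2)]
2. A_y = 8  [A = 2·M−B = 2·(2, 5)−(3, 2)]
   so A = (1, 8)
3. C_x = 9  [C = 2·N−B = 2·(6, 7)−(3, 2)]
4. C_y = 12  [C = 2·N−B = 2·(6, 7)−(3, 2)]
   so C = (9, 12)

C = (9, 12)
A = (1, 8)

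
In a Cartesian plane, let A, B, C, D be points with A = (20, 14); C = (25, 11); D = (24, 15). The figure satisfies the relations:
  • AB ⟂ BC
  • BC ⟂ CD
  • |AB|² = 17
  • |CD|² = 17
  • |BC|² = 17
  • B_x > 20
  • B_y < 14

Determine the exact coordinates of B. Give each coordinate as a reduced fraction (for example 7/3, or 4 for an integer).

1. B_x = 21  [[BC ⟂ CD ⇒ 1x-4y+19=0] ∩ [|B−(20, 14)|²=17]]
2. B_y = 10  [[BC ⟂ CD ⇒ 1x-4y+19=0] ∩ [|B−(20, 14)|²=17]]
   so B = (21, 10)

B = (21, 10)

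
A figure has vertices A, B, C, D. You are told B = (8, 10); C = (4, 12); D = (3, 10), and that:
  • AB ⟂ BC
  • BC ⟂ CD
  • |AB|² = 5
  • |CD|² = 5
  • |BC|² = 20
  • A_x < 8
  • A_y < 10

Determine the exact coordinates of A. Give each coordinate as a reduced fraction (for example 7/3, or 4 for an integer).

1. A_x = 7  [[AB ⟂ BC ⇒ 4x-2y-12=0] ∩ [|A−(8, 10)|²=5]]
2. A_y = 8  [[AB ⟂ BC ⇒ 4x-2y-12=0] ∩ [|A−(8, 10)|²=5]]
   so A = (7, 8)

A = (7, 8)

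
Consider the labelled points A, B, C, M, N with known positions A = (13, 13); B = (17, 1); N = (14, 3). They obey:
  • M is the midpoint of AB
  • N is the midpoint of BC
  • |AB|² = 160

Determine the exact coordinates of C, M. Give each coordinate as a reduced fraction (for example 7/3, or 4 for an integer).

1. M_x = 15  [2·M = A+B = (13, 13)+(17, 1)]
2. M_y = 7  [2·M = A+B = (13, 13)+(17, 1)]
   so M = (15, 7)
3. C_x = 11  [C = 2·N−B = 2·(14, 3)−(17, 1)]
4. C_y = 5  [C = 2·N−B = 2·(14, 3)−(17, 1)]
   so C = (11, 5)

C = (11, 5)
M = (15, 7)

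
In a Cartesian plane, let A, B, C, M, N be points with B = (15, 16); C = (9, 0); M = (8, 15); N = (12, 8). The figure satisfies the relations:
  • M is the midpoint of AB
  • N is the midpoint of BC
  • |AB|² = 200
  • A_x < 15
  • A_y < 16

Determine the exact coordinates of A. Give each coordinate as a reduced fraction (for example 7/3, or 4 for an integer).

A = (1, 14)

1. A_x = 1  [A = 2·M−B = 2·(8, 15)−(15, 16)]
2. A_y = 14  [A = 2·M−B = 2·(8, 15)−(15, 16)]
   so A = (1, 14)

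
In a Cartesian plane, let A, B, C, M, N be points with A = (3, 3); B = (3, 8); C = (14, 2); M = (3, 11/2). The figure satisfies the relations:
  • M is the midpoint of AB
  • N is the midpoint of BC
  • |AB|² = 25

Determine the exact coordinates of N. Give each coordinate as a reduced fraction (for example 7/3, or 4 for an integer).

N = (17/2, 5)

1. N_x = 17/2  [2·N = B+C = (3, 8)+(14, 2)]
2. N_y = 5  [2·N = B+C = (3, 8)+(14, 2)]
   so N = (17/2, 5)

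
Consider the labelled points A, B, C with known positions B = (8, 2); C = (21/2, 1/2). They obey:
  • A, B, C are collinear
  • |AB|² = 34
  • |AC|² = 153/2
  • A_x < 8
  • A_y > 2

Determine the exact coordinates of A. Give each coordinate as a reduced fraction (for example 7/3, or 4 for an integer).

1. A_x = 3  [[A, B, C are collinear ⇒ 3/2x+5/2y-17=0] ∩ [|A−(8, 2)|²=34]]
2. A_y = 5  [[A, B, C are collinear ⇒ 3/2x+5/2y-17=0] ∩ [|A−(8, 2)|²=34]]
   so A = (3, 5)

A = (3, 5)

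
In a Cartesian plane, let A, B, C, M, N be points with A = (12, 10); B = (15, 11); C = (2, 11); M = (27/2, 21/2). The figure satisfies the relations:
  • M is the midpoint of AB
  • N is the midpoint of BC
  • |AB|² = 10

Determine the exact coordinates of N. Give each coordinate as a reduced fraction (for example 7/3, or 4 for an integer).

N = (17/2, 11)

1. N_x = 17/2  [2·N = B+C = (15, 11)+(2, 11)]
2. N_y = 11  [2·N = B+C = (15, 11)+(2, 11)]
   so N = (17/2, 11)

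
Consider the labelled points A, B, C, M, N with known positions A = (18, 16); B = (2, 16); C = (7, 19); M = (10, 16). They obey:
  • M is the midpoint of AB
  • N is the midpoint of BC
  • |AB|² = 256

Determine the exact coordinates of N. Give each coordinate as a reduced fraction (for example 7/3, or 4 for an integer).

1. N_x = 9/2  [2·N = B+C = (2, 16)+(7, 19)]
2. N_y = 35/2  [2·N = B+C = (2, 16)+(7, 19)]
   so N = (9/2, 35/2)

N = (9/2, 35/2)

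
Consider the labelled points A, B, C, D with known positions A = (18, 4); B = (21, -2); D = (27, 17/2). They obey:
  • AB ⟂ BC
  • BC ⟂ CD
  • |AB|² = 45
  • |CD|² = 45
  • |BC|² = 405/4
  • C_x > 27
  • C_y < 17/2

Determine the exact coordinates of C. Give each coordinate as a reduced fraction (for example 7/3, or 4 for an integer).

C = (30, 5/2)

1. C_x = 30  [[AB ⟂ BC ⇒ 3x-6y-75=0] ∩ [|C−(27, 17/2)|²=45]]
2. C_y = 5/2  [[AB ⟂ BC ⇒ 3x-6y-75=0] ∩ [|C−(27, 17/2)|²=45]]
   so C = (30, 5/2)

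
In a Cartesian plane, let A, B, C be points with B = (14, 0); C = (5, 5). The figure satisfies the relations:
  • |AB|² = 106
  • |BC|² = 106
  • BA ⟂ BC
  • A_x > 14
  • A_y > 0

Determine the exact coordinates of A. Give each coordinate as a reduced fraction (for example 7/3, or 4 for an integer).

1. A_x = 19  [[BA ⟂ BC ⇒ -9x+5y+126=0] ∩ [|A−(14, 0)|²=106]]
2. A_y = 9  [[BA ⟂ BC ⇒ -9x+5y+126=0] ∩ [|A−(14, 0)|²=106]]
   so A = (19, 9)

A = (19, 9)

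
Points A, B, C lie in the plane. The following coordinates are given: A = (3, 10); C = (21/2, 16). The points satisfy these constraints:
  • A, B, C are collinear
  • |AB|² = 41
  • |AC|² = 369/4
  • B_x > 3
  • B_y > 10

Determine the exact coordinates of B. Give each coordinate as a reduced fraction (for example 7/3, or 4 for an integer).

1. B_x = 8  [[A, B, C are collinear ⇒ 6x-15/2y+57=0] ∩ [|B−(3, 10)|²=41]]
2. B_y = 14  [[A, B, C are collinear ⇒ 6x-15/2y+57=0] ∩ [|B−(3, 10)|²=41]]
   so B = (8, 14)

B = (8, 14)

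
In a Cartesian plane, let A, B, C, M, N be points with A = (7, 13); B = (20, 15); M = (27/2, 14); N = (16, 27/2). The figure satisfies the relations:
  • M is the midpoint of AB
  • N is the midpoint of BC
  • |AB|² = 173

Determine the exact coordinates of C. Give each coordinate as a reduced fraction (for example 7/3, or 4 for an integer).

C = (12, 12)

1. C_x = 12  [C = 2·N−B = 2·(16, 27/2)−(20, 15)]
2. C_y = 12  [C = 2·N−B = 2·(16, 27/2)−(20, 15)]
   so C = (12, 12)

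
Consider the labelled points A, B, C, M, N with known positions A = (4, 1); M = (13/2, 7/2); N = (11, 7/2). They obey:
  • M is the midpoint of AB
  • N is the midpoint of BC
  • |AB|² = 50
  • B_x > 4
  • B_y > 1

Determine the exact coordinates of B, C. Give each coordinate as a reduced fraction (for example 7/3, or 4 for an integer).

B = (9, 6)
C = (13, 1)

1. B_x = 9  [B = 2·M−A = 2·(13/2, 7/2)−(4, 1)]
2. B_y = 6  [B = 2·M−A = 2·(13/2, 7/2)−(4, 1)]
   so B = (9, 6)
3. C_x = 13  [C = 2·N−B = 2·(11, 7/2)−(9, 6)]
4. C_y = 1  [C = 2·N−B = 2·(11, 7/2)−(9, 6)]
   so C = (13, 1)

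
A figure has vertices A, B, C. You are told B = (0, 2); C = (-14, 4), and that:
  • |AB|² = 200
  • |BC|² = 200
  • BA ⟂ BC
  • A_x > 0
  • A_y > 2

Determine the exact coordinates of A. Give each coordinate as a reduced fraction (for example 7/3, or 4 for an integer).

1. A_x = 2  [[BA ⟂ BC ⇒ -14x+2y-4=0] ∩ [|A−(0, 2)|²=200]]
2. A_y = 16  [[BA ⟂ BC ⇒ -14x+2y-4=0] ∩ [|A−(0, 2)|²=200]]
   so A = (2, 16)

A = (2, 16)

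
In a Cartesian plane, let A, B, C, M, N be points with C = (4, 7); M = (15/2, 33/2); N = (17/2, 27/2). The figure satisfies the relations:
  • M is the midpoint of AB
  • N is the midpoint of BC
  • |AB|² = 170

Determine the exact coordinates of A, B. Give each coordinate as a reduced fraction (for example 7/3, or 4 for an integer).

A = (2, 13)
B = (13, 20)

1. B_x = 13  [B = 2·N−C = 2·(17/2, 27/2)−(4, 7)]
2. B_y = 20  [B = 2·N−C = 2·(17/2, 27/2)−(4, 7)]
   so B = (13, 20)
3. A_x = 2  [A = 2·M−B = 2·(15/2, 33/2)−(13, 20)]
4. A_y = 13  [A = 2·M−B = 2·(15/2, 33/2)−(13, 20)]
   so A = (2, 13)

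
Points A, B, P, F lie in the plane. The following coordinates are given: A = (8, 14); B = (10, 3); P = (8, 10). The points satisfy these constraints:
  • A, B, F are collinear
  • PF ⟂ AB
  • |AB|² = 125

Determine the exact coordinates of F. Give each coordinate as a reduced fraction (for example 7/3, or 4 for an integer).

1. F_x = 1088/125  [[A, B, F are collinear ⇒ 11x+2y-116=0] ∩ [PF ⟂ AB ⇒ 2x-11y+94=0]]
2. F_y = 1266/125  [[A, B, F are collinear ⇒ 11x+2y-116=0] ∩ [PF ⟂ AB ⇒ 2x-11y+94=0]]
   so F = (1088/125, 1266/125)

F = (1088/125, 1266/125)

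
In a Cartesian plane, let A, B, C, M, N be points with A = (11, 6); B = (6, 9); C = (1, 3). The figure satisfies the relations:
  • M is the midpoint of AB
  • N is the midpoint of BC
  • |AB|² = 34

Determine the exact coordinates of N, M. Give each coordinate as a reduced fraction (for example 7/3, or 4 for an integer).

N = (7/2, 6)
M = (17/2, 15/2)

1. M_x = 17/2  [2·M = A+B = (11, 6)+(6, 9)]
2. M_y = 15/2  [2·M = A+B = (11, 6)+(6, 9)]
   so M = (17/2, 15/2)
3. N_x = 7/2  [2·N = B+C = (6, 9)+(1, 3)]
4. N_y = 6  [2·N = B+C = (6, 9)+(1, 3)]
   so N = (7/2, 6)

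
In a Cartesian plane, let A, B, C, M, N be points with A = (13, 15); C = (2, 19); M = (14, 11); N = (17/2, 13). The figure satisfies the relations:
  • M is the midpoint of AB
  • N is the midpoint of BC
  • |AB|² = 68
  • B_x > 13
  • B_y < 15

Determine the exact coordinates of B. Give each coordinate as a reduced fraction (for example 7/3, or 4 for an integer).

1. B_x = 15  [B = 2·M−A = 2·(14, 11)−(13, 15)]
2. B_y = 7  [B = 2·M−A = 2·(14, 11)−(13, 15)]
   so B = (15, 7)

B = (15, 7)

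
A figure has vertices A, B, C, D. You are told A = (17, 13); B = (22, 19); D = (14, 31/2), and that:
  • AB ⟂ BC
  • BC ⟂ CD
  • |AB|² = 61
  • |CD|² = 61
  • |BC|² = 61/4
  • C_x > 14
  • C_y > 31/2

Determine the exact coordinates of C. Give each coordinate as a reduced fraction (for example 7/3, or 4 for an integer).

C = (19, 43/2)

1. C_x = 19  [[AB ⟂ BC ⇒ 5x+6y-224=0] ∩ [|C−(14, 31/2)|²=61]]
2. C_y = 43/2  [[AB ⟂ BC ⇒ 5x+6y-224=0] ∩ [|C−(14, 31/2)|²=61]]
   so C = (19, 43/2)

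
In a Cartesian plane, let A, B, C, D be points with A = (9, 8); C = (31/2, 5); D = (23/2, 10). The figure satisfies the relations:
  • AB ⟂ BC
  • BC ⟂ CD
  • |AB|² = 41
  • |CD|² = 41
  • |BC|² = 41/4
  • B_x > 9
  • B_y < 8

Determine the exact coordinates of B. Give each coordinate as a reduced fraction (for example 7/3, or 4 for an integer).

1. B_x = 13  [[BC ⟂ CD ⇒ 4x-5y-37=0] ∩ [|B−(9, 8)|²=41]]
2. B_y = 3  [[BC ⟂ CD ⇒ 4x-5y-37=0] ∩ [|B−(9, 8)|²=41]]
   so B = (13, 3)

B = (13, 3)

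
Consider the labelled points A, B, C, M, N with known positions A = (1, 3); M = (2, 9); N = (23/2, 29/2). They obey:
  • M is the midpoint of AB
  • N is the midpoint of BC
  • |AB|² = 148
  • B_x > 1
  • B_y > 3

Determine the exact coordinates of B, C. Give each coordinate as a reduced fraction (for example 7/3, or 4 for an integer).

1. B_x = 3  [B = 2·M−A = 2·(2, 9)−(1, 3)]
2. B_y = 15  [B = 2·M−A = 2·(2, 9)−(1, 3)]
   so B = (3, 15)
3. C_x = 20  [C = 2·N−B = 2·(23/2, 29/2)−(3, 15)]
4. C_y = 14  [C = 2·N−B = 2·(23/2, 29/2)−(3, 15)]
   so C = (20, 14)

B = (3, 15)
C = (20, 14)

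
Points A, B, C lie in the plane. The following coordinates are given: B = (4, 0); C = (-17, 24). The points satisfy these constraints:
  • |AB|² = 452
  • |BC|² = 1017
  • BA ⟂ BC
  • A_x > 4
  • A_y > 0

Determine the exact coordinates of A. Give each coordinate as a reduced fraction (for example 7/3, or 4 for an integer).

1. A_x = 20  [[BA ⟂ BC ⇒ -21x+24y+84=0] ∩ [|A−(4, 0)|²=452]]
2. A_y = 14  [[BA ⟂ BC ⇒ -21x+24y+84=0] ∩ [|A−(4, 0)|²=452]]
   so A = (20, 14)

A = (20, 14)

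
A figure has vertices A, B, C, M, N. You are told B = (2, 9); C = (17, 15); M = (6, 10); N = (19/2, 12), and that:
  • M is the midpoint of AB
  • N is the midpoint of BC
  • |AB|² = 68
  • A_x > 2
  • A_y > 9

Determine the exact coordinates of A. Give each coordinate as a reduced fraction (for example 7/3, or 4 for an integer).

1. A_x = 10  [A = 2·M−B = 2·(6, 10)−(2, 9)]
2. A_y = 11  [A = 2·M−B = 2·(6, 10)−(2, 9)]
   so A = (10, 11)

A = (10, 11)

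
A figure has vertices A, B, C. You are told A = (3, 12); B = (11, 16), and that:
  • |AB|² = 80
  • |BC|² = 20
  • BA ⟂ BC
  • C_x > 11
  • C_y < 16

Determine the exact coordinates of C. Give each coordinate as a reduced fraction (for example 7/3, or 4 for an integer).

1. C_x = 13  [[BA ⟂ BC ⇒ -8x-4y+152=0] ∩ [|C−(11, 16)|²=20]]
2. C_y = 12  [[BA ⟂ BC ⇒ -8x-4y+152=0] ∩ [|C−(11, 16)|²=20]]
   so C = (13, 12)

C = (13, 12)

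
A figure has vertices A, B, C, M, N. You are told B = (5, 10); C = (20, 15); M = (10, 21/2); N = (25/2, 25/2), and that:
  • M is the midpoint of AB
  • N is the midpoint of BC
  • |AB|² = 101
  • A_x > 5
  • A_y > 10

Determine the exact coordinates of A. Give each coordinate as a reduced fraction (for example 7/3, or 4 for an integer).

A = (15, 11)

1. A_x = 15  [A = 2·M−B = 2·(10, 21/2)−(5, 10)]
2. A_y = 11  [A = 2·M−B = 2·(10, 21/2)−(5, 10)]
   so A = (15, 11)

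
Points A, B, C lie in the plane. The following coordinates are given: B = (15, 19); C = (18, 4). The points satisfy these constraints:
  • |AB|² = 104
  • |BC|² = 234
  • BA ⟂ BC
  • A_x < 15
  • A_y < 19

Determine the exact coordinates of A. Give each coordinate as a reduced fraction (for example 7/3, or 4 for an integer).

1. A_x = 5  [[BA ⟂ BC ⇒ 3x-15y+240=0] ∩ [|A−(15, 19)|²=104]]
2. A_y = 17  [[BA ⟂ BC ⇒ 3x-15y+240=0] ∩ [|A−(15, 19)|²=104]]
   so A = (5, 17)

A = (5, 17)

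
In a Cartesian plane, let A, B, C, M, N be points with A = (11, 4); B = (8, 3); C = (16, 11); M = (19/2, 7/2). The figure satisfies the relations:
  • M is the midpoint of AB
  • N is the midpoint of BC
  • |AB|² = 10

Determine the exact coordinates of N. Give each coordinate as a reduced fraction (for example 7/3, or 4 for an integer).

N = (12, 7)

1. N_x = 12  [2·N = B+C = (8, 3)+(16, 11)]
2. N_y = 7  [2·N = B+C = (8, 3)+(16, 11)]
   so N = (12, 7)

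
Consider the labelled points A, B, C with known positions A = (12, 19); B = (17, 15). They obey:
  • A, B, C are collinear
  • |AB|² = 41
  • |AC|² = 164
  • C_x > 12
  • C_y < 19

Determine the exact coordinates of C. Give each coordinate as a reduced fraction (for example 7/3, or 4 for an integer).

C = (22, 11)

1. C_x = 22  [[A, B, C are collinear ⇒ 4x+5y-143=0] ∩ [|C−(12, 19)|²=164]]
2. C_y = 11  [[A, B, C are collinear ⇒ 4x+5y-143=0] ∩ [|C−(12, 19)|²=164]]
   so C = (22, 11)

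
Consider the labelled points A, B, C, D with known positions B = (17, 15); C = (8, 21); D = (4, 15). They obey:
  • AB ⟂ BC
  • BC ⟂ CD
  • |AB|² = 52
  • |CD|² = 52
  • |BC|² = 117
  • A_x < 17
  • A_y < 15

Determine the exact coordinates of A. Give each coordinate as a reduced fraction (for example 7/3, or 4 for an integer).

A = (13, 9)

1. A_x = 13  [[AB ⟂ BC ⇒ 9x-6y-63=0] ∩ [|A−(17, 15)|²=52]]
2. A_y = 9  [[AB ⟂ BC ⇒ 9x-6y-63=0] ∩ [|A−(17, 15)|²=52]]
   so A = (13, 9)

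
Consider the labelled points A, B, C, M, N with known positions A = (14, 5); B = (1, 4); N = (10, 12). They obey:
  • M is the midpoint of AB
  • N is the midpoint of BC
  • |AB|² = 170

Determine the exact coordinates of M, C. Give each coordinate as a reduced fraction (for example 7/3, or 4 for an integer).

M = (15/2, 9/2)
C = (19, 20)

1. M_x = 15/2  [2·M = A+B = (14, 5)+(1, 4)]
2. M_y = 9/2  [2·M = A+B = (14, 5)+(1, 4)]
   so M = (15/2, 9/2)
3. C_x = 19  [C = 2·N−B = 2·(10, 12)−(1, 4)]
4. C_y = 20  [C = 2·N−B = 2·(10, 12)−(1, 4)]
   so C = (19, 20)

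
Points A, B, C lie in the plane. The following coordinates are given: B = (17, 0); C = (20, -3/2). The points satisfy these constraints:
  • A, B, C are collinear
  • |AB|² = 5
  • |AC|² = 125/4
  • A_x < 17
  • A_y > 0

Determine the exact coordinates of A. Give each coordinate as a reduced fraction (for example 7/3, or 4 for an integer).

1. A_x = 15  [[A, B, C are collinear ⇒ 3/2x+3y-51/2=0] ∩ [|A−(17, 0)|²=5]]
2. A_y = 1  [[A, B, C are collinear ⇒ 3/2x+3y-51/2=0] ∩ [|A−(17, 0)|²=5]]
   so A = (15, 1)

A = (15, 1)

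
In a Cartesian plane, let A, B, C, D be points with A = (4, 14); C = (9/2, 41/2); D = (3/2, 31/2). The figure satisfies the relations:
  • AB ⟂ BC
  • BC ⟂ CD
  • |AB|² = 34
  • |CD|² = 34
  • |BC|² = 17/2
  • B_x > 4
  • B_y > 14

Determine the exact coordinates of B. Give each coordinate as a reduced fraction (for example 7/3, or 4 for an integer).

1. B_x = 7  [[BC ⟂ CD ⇒ 3x+5y-116=0] ∩ [|B−(4, 14)|²=34]]
2. B_y = 19  [[BC ⟂ CD ⇒ 3x+5y-116=0] ∩ [|B−(4, 14)|²=34]]
   so B = (7, 19)

B = (7, 19)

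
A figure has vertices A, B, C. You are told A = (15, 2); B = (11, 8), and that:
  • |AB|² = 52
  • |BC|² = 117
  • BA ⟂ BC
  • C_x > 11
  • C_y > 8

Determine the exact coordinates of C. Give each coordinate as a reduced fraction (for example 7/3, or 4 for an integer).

1. C_x = 20  [[BA ⟂ BC ⇒ 4x-6y+4=0] ∩ [|C−(11, 8)|²=117]]
2. C_y = 14  [[BA ⟂ BC ⇒ 4x-6y+4=0] ∩ [|C−(11, 8)|²=117]]
   so C = (20, 14)

C = (20, 14)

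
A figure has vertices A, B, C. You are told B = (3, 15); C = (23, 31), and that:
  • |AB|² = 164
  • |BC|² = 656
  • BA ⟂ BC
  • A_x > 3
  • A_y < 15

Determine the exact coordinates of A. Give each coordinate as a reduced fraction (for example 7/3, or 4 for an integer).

A = (11, 5)

1. A_x = 11  [[BA ⟂ BC ⇒ 20x+16y-300=0] ∩ [|A−(3, 15)|²=164]]
2. A_y = 5  [[BA ⟂ BC ⇒ 20x+16y-300=0] ∩ [|A−(3, 15)|²=164]]
   so A = (11, 5)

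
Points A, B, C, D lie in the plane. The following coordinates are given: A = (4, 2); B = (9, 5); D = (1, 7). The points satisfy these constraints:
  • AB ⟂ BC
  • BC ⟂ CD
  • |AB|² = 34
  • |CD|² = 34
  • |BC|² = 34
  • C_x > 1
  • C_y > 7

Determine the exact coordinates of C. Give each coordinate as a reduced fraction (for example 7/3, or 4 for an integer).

1. C_x = 6  [[AB ⟂ BC ⇒ 5x+3y-60=0] ∩ [|C−(1, 7)|²=34]]
2. C_y = 10  [[AB ⟂ BC ⇒ 5x+3y-60=0] ∩ [|C−(1, 7)|²=34]]
   so C = (6, 10)

C = (6, 10)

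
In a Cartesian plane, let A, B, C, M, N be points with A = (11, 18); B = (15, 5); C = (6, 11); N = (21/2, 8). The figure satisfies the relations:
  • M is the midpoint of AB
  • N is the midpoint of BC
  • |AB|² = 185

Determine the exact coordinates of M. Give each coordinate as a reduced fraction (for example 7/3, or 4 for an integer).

1. M_x = 13  [2·M = A+B = (11, 18)+(15, 5)]
2. M_y = 23/2  [2·M = A+B = (11, 18)+(15, 5)]
   so M = (13, 23/2)

M = (13, 23/2)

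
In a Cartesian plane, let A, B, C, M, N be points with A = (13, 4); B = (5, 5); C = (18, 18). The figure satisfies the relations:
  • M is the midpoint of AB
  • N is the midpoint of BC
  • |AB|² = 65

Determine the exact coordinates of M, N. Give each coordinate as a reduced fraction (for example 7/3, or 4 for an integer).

1. M_x = 9  [2·M = A+B = (13, 4)+(5, 5)]
2. M_y = 9/2  [2·M = A+B = (13, 4)+(5, 5)]
   so M = (9, 9/2)
3. N_x = 23/2  [2·N = B+C = (5, 5)+(18, 18)]
4. N_y = 23/2  [2·N = B+C = (5, 5)+(18, 18)]
   so N = (23/2, 23/2)

M = (9, 9/2)
N = (23/2, 23/2)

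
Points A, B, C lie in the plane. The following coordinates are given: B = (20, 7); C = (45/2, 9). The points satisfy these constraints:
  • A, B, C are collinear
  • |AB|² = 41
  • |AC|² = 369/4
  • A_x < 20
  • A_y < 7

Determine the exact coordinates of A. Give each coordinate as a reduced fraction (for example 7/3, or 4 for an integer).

1. A_x = 15  [[A, B, C are collinear ⇒ -2x+5/2y+45/2=0] ∩ [|A−(20, 7)|²=41]]
2. A_y = 3  [[A, B, C are collinear ⇒ -2x+5/2y+45/2=0] ∩ [|A−(20, 7)|²=41]]
   so A = (15, 3)

A = (15, 3)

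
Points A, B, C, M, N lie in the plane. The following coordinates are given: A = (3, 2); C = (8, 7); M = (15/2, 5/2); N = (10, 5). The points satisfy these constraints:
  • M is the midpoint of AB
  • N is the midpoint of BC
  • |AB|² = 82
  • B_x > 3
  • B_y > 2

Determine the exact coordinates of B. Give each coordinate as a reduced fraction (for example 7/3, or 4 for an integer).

B = (12, 3)

1. B_x = 12  [B = 2·M−A = 2·(15/2, 5/2)−(3, 2)]
2. B_y = 3  [B = 2·M−A = 2·(15/2, 5/2)−(3, 2)]
   so B = (12, 3)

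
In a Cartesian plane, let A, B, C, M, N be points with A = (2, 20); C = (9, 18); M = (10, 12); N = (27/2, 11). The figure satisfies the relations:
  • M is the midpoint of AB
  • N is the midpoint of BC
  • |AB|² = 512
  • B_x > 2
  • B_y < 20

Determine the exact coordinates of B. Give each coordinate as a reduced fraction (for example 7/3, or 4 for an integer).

1. B_x = 18  [B = 2·M−A = 2·(10, 12)−(2, 20)]
2. B_y = 4  [B = 2·M−A = 2·(10, 12)−(2, 20)]
   so B = (18, 4)

B = (18, 4)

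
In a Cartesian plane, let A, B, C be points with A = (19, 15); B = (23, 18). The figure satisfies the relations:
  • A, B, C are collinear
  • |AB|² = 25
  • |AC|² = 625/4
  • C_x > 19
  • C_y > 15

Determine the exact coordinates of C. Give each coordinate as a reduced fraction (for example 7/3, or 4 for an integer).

1. C_x = 29  [[A, B, C are collinear ⇒ -3x+4y-3=0] ∩ [|C−(19, 15)|²=625/4]]
2. C_y = 45/2  [[A, B, C are collinear ⇒ -3x+4y-3=0] ∩ [|C−(19, 15)|²=625/4]]
   so C = (29, 45/2)

C = (29, 45/2)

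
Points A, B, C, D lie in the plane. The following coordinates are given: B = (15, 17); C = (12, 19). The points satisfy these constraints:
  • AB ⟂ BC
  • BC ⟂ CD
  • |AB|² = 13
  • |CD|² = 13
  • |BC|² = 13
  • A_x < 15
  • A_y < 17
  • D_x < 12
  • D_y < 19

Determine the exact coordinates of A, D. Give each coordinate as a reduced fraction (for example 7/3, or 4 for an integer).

1. A_x = 13  [[AB ⟂ BC ⇒ 3x-2y-11=0] ∩ [|A−(15, 17)|²=13]]
2. A_y = 14  [[AB ⟂ BC ⇒ 3x-2y-11=0] ∩ [|A−(15, 17)|²=13]]
   so A = (13, 14)
3. D_x = 10  [[BC ⟂ CD ⇒ -3x+2y-2=0] ∩ [|D−(12, 19)|²=13]]
4. D_y = 16  [[BC ⟂ CD ⇒ -3x+2y-2=0] ∩ [|D−(12, 19)|²=13]]
   so D = (10, 16)

A = (13, 14)
D = (10, 16)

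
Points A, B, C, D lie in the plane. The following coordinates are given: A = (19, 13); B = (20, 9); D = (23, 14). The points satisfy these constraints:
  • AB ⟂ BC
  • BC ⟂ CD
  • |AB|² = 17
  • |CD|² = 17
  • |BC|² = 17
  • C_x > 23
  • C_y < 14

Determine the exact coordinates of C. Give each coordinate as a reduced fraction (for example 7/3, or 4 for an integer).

1. C_x = 24  [[AB ⟂ BC ⇒ 1x-4y+16=0] ∩ [|C−(23, 14)|²=17]]
2. C_y = 10  [[AB ⟂ BC ⇒ 1x-4y+16=0] ∩ [|C−(23, 14)|²=17]]
   so C = (24, 10)

C = (24, 10)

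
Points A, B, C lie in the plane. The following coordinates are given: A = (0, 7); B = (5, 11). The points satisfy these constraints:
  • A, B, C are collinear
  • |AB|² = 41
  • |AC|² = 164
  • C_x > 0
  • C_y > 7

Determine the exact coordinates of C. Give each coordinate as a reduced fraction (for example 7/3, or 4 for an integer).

C = (10, 15)

1. C_x = 10  [[A, B, C are collinear ⇒ -4x+5y-35=0] ∩ [|C−(0, 7)|²=164]]
2. C_y = 15  [[A, B, C are collinear ⇒ -4x+5y-35=0] ∩ [|C−(0, 7)|²=164]]
   so C = (10, 15)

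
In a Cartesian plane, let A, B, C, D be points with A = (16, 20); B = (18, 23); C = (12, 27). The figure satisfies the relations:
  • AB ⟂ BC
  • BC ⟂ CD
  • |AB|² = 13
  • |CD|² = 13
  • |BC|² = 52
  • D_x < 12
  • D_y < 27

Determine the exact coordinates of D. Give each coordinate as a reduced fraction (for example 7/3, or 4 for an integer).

D = (10, 24)

1. D_x = 10  [[BC ⟂ CD ⇒ -6x+4y-36=0] ∩ [|D−(12, 27)|²=13]]
2. D_y = 24  [[BC ⟂ CD ⇒ -6x+4y-36=0] ∩ [|D−(12, 27)|²=13]]
   so D = (10, 24)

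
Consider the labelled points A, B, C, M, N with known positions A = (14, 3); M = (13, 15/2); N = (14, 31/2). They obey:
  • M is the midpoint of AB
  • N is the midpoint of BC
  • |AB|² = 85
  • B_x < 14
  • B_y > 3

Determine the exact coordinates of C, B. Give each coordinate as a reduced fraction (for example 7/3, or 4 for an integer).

C = (16, 19)
B = (12, 12)

1. B_x = 12  [B = 2·M−A = 2·(13, 15/2)−(14, 3)]
2. B_y = 12  [B = 2·M−A = 2·(13, 15/2)−(14, 3)]
   so B = (12, 12)
3. C_x = 16  [C = 2·N−B = 2·(14, 31/2)−(12, 12)]
4. C_y = 19  [C = 2·N−B = 2·(14, 31/2)−(12, 12)]
   so C = (16, 19)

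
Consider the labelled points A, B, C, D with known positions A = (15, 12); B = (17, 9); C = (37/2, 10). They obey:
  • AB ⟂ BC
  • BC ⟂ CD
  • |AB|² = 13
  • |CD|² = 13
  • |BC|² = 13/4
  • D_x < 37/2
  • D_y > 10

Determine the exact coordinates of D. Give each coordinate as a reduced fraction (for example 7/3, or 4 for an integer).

D = (33/2, 13)

1. D_x = 33/2  [[BC ⟂ CD ⇒ 3/2x+1y-151/4=0] ∩ [|D−(37/2, 10)|²=13]]
2. D_y = 13  [[BC ⟂ CD ⇒ 3/2x+1y-151/4=0] ∩ [|D−(37/2, 10)|²=13]]
   so D = (33/2, 13)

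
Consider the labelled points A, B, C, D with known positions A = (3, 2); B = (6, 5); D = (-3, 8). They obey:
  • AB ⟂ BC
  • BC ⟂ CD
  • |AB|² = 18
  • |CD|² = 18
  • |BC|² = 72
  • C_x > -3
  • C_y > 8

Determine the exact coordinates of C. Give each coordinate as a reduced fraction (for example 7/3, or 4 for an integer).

C = (0, 11)

1. C_x = 0  [[AB ⟂ BC ⇒ 3x+3y-33=0] ∩ [|C−(-3, 8)|²=18]]
2. C_y = 11  [[AB ⟂ BC ⇒ 3x+3y-33=0] ∩ [|C−(-3, 8)|²=18]]
   so C = (0, 11)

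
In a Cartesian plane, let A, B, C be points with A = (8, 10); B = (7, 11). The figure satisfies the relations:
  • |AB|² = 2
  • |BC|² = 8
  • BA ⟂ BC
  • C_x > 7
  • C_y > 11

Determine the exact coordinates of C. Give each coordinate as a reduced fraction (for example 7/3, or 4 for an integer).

1. C_x = 9  [[BA ⟂ BC ⇒ 1x-1y+4=0] ∩ [|C−(7, 11)|²=8]]
2. C_y = 13  [[BA ⟂ BC ⇒ 1x-1y+4=0] ∩ [|C−(7, 11)|²=8]]
   so C = (9, 13)

C = (9, 13)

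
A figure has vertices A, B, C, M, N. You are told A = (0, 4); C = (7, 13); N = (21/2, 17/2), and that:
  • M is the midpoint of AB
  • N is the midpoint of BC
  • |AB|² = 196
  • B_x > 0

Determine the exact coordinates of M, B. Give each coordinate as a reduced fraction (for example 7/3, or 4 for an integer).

1. B_x = 14  [B = 2·N−C = 2·(21/2, 17/2)−(7, 13)]
2. B_y = 4  [B = 2·N−C = 2·(21/2, 17/2)−(7, 13)]
   so B = (14, 4)
3. M_x = 7  [2·M = A+B = (0, 4)+(14, 4)]
4. M_y = 4  [2·M = A+B = (0, 4)+(14, 4)]
   so M = (7, 4)

M = (7, 4)
B = (14, 4)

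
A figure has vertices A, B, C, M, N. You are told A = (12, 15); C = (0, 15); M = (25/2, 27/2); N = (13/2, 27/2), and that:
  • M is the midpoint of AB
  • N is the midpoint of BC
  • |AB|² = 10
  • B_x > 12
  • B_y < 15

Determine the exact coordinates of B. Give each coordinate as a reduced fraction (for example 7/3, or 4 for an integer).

1. B_x = 13  [B = 2·M−A = 2·(25/2, 27/2)−(12, 15)]
2. B_y = 12  [B = 2·M−A = 2·(25/2, 27/2)−(12, 15)]
   so B = (13, 12)

B = (13, 12)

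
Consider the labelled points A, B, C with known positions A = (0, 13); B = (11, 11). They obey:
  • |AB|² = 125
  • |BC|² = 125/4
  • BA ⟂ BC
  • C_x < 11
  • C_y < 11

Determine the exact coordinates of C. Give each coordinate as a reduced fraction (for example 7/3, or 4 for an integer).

1. C_x = 10  [[BA ⟂ BC ⇒ -11x+2y+99=0] ∩ [|C−(11, 11)|²=125/4]]
2. C_y = 11/2  [[BA ⟂ BC ⇒ -11x+2y+99=0] ∩ [|C−(11, 11)|²=125/4]]
   so C = (10, 11/2)

C = (10, 11/2)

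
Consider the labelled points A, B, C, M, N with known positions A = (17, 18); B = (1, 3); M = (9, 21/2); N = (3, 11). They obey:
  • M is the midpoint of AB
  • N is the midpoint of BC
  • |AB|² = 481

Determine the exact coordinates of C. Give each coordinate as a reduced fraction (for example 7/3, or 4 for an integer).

1. C_x = 5  [C = 2·N−B = 2·(3, 11)−(1, 3)]
2. C_y = 19  [C = 2·N−B = 2·(3, 11)−(1, 3)]
   so C = (5, 19)

C = (5, 19)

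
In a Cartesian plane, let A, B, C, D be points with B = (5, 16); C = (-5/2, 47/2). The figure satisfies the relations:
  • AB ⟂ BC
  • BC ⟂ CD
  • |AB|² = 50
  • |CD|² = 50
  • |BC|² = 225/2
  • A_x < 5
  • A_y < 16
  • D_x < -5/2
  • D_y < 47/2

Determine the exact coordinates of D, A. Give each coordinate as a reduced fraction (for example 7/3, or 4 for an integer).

D = (-15/2, 37/2)
A = (0, 11)

1. D_x = -15/2  [[BC ⟂ CD ⇒ -15/2x+15/2y-195=0] ∩ [|D−(-5/2, 47/2)|²=50]]
2. D_y = 37/2  [[BC ⟂ CD ⇒ -15/2x+15/2y-195=0] ∩ [|D−(-5/2, 47/2)|²=50]]
   so D = (-15/2, 37/2)
3. A_x = 0  [[AB ⟂ BC ⇒ 15/2x-15/2y+165/2=0] ∩ [|A−(5, 16)|²=50]]
4. A_y = 11  [[AB ⟂ BC ⇒ 15/2x-15/2y+165/2=0] ∩ [|A−(5, 16)|²=50]]
   so A = (0, 11)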